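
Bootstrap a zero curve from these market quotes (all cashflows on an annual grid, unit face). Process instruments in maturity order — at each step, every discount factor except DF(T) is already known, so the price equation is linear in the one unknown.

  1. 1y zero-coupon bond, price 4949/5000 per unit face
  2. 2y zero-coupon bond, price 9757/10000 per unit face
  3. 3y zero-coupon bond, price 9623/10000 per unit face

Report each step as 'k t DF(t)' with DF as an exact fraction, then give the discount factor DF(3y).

1 1 4949/5000
2 2 9757/10000
3 3 9623/10000
DF(3y) = 9623/10000 ≈ 0.962300

step 1 [1y] zero: DF = P = 4949/5000 ≈ 0.989800
step 2 [2y] zero: DF = P = 9757/10000 ≈ 0.975700
step 3 [3y] zero: DF = P = 9623/10000 ≈ 0.962300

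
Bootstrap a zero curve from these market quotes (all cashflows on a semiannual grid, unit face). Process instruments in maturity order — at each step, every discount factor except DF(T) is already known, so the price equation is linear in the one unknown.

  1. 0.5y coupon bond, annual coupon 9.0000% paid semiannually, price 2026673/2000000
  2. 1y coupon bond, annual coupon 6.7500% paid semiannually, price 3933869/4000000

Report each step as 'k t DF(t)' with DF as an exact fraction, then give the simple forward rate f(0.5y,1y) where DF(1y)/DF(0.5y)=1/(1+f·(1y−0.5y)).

step 1 [0.5y] bond c/2=9/200: DF=(2026673/2000000 − 9/200·(0))/(1+9/200) = 9697/10000 ≈ 0.969700
step 2 [1y] bond c/2=27/800: DF=(3933869/4000000 − 27/800·(0.969700))/(1+27/800) = 9197/10000 ≈ 0.919700

1 1/2 9697/10000
2 1 9197/10000
f(0.5y,1y) = ((9697/10000)/(9197/10000) − 1)/(1/2) = 1000/9197 ≈ 10.8731%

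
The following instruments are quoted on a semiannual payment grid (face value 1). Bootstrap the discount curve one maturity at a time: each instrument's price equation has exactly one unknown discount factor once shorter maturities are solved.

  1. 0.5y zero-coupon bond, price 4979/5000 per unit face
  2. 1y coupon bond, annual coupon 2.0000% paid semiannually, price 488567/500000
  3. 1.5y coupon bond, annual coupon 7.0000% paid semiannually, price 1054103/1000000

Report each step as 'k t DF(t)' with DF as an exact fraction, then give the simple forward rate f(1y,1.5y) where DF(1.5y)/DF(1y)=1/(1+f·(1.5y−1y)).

step 1 [0.5y] zero: DF = P = 4979/5000 ≈ 0.995800
step 2 [1y] bond c/2=1/100: DF=(488567/500000 − 1/100·(0.995800))/(1+1/100) = 1197/1250 ≈ 0.957600
step 3 [1.5y] bond c/2=7/200: DF=(1054103/1000000 − 7/200·(0.995800+0.957600))/(1+7/200) = 2381/2500 ≈ 0.952400

1 1/2 4979/5000
2 1 1197/1250
3 3/2 2381/2500
f(1y,1.5y) = ((1197/1250)/(2381/2500) − 1)/(1/2) = 26/2381 ≈ 1.0920%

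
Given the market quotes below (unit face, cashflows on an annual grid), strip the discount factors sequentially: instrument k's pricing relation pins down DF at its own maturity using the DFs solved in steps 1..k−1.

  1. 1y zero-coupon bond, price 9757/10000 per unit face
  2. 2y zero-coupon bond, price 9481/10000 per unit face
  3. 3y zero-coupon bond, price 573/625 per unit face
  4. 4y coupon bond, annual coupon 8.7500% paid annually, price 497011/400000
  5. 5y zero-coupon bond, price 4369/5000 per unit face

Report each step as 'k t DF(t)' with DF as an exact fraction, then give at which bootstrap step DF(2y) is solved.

1 1 9757/10000
2 2 9481/10000
3 3 573/625
4 4 457/500
5 5 4369/5000
DF(2y) is solved at step 2

step 1 [1y] zero: DF = P = 9757/10000 ≈ 0.975700
step 2 [2y] zero: DF = P = 9481/10000 ≈ 0.948100
step 3 [3y] zero: DF = P = 573/625 ≈ 0.916800
step 4 [4y] bond c/1=7/80: DF=(497011/400000 − 7/80·(0.975700+0.948100+0.916800))/(1+7/80) = 457/500 ≈ 0.914000
step 5 [5y] zero: DF = P = 4369/5000 ≈ 0.873800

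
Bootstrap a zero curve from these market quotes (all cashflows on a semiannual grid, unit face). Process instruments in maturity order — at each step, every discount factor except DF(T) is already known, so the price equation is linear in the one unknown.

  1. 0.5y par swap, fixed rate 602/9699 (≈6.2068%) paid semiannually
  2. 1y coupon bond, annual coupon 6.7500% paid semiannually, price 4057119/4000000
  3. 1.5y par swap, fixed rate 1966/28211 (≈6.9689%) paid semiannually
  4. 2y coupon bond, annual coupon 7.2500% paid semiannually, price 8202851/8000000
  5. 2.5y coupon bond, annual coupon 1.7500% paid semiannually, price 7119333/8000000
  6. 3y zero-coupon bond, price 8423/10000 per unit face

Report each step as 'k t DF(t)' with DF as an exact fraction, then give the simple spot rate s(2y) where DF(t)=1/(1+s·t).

step 1 [0.5y] swap r/2=301/9699: DF=(1 − 301/9699·(0))/(1+301/9699) = 9699/10000 ≈ 0.969900
step 2 [1y] bond c/2=27/800: DF=(4057119/4000000 − 27/800·(0.969900))/(1+27/800) = 1899/2000 ≈ 0.949500
step 3 [1.5y] swap r/2=983/28211: DF=(1 − 983/28211·(0.969900+0.949500))/(1+983/28211) = 9017/10000 ≈ 0.901700
step 4 [2y] bond c/2=29/800: DF=(8202851/8000000 − 29/800·(0.969900+0.949500+0.901700))/(1+29/800) = 2227/2500 ≈ 0.890800
step 5 [2.5y] bond c/2=7/800: DF=(7119333/8000000 − 7/800·(0.969900+0.949500+0.901700+0.890800))/(1+7/800) = 17/20 ≈ 0.850000
step 6 [3y] zero: DF = P = 8423/10000 ≈ 0.842300

1 1/2 9699/10000
2 1 1899/2000
3 3/2 9017/10000
4 2 2227/2500
5 5/2 17/20
6 3 8423/10000
s(2y) = (1/(2227/2500) − 1)/(2) = 273/4454 ≈ 6.1293%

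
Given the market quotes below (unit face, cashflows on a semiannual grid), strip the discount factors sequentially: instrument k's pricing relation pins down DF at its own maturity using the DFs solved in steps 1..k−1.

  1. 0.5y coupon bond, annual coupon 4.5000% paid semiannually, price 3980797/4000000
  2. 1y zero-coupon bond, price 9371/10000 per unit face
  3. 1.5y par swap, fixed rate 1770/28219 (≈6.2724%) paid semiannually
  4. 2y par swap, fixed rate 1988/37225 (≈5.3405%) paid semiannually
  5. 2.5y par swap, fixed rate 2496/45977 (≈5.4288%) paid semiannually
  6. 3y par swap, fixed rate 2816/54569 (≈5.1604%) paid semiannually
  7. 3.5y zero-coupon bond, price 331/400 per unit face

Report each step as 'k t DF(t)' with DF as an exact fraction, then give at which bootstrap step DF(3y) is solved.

1 1/2 9733/10000
2 1 9371/10000
3 3/2 1823/2000
4 2 4503/5000
5 5/2 547/625
6 3 537/625
7 7/2 331/400
DF(3y) is solved at step 6

step 1 [0.5y] bond c/2=9/400: DF=(3980797/4000000 − 9/400·(0))/(1+9/400) = 9733/10000 ≈ 0.973300
step 2 [1y] zero: DF = P = 9371/10000 ≈ 0.937100
step 3 [1.5y] swap r/2=885/28219: DF=(1 − 885/28219·(0.973300+0.937100))/(1+885/28219) = 1823/2000 ≈ 0.911500
step 4 [2y] swap r/2=994/37225: DF=(1 − 994/37225·(0.973300+0.937100+0.911500))/(1+994/37225) = 4503/5000 ≈ 0.900600
step 5 [2.5y] swap r/2=1248/45977: DF=(1 − 1248/45977·(0.973300+0.937100+0.911500+0.900600))/(1+1248/45977) = 547/625 ≈ 0.875200
step 6 [3y] swap r/2=1408/54569: DF=(1 − 1408/54569·(0.973300+0.937100+0.911500+0.900600+0.875200))/(1+1408/54569) = 537/625 ≈ 0.859200
step 7 [3.5y] zero: DF = P = 331/400 ≈ 0.827500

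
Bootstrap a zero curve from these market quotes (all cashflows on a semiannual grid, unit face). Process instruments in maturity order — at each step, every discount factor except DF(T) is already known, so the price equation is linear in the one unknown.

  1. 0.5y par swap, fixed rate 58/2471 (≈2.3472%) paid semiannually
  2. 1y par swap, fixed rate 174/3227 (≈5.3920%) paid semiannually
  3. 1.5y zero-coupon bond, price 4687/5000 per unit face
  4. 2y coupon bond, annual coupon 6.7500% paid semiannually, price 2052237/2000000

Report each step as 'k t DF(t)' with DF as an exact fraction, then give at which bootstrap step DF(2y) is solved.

1 1/2 2471/2500
2 1 4739/5000
3 3/2 4687/5000
4 2 2247/2500
DF(2y) is solved at step 4

step 1 [0.5y] swap r/2=29/2471: DF=(1 − 29/2471·(0))/(1+29/2471) = 2471/2500 ≈ 0.988400
step 2 [1y] swap r/2=87/3227: DF=(1 − 87/3227·(0.988400))/(1+87/3227) = 4739/5000 ≈ 0.947800
step 3 [1.5y] zero: DF = P = 4687/5000 ≈ 0.937400
step 4 [2y] bond c/2=27/800: DF=(2052237/2000000 − 27/800·(0.988400+0.947800+0.937400))/(1+27/800) = 2247/2500 ≈ 0.898800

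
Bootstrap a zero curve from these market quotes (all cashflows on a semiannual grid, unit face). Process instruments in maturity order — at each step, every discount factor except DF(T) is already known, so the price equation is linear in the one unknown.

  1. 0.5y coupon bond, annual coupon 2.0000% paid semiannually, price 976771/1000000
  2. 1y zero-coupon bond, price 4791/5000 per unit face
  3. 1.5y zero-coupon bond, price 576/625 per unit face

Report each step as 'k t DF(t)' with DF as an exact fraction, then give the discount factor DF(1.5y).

1 1/2 9671/10000
2 1 4791/5000
3 3/2 576/625
DF(1.5y) = 576/625 ≈ 0.921600

step 1 [0.5y] bond c/2=1/100: DF=(976771/1000000 − 1/100·(0))/(1+1/100) = 9671/10000 ≈ 0.967100
step 2 [1y] zero: DF = P = 4791/5000 ≈ 0.958200
step 3 [1.5y] zero: DF = P = 576/625 ≈ 0.921600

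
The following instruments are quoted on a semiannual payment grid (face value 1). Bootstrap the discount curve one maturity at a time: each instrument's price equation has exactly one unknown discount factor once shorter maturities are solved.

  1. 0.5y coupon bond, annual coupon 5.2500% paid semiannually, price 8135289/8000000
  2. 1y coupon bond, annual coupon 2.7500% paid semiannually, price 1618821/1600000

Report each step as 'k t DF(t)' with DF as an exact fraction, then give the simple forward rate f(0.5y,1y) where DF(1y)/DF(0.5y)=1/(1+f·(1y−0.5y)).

1 1/2 9909/10000
2 1 4923/5000
f(0.5y,1y) = ((9909/10000)/(4923/5000) − 1)/(1/2) = 7/547 ≈ 1.2797%

step 1 [0.5y] bond c/2=21/800: DF=(8135289/8000000 − 21/800·(0))/(1+21/800) = 9909/10000 ≈ 0.990900
step 2 [1y] bond c/2=11/800: DF=(1618821/1600000 − 11/800·(0.990900))/(1+11/800) = 4923/5000 ≈ 0.984600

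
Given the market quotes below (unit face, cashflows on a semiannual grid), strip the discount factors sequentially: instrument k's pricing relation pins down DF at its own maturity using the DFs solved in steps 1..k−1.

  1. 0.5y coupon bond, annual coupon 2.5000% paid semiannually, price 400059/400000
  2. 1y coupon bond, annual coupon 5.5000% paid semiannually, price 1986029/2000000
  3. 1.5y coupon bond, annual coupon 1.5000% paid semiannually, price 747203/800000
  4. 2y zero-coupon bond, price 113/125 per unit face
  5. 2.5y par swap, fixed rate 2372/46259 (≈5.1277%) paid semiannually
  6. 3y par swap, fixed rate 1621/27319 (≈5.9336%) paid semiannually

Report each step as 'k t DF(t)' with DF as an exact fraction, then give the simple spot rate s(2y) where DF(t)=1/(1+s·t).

step 1 [0.5y] bond c/2=1/80: DF=(400059/400000 − 1/80·(0))/(1+1/80) = 4939/5000 ≈ 0.987800
step 2 [1y] bond c/2=11/400: DF=(1986029/2000000 − 11/400·(0.987800))/(1+11/400) = 47/50 ≈ 0.940000
step 3 [1.5y] bond c/2=3/400: DF=(747203/800000 − 3/400·(0.987800+0.940000))/(1+3/400) = 9127/10000 ≈ 0.912700
step 4 [2y] zero: DF = P = 113/125 ≈ 0.904000
step 5 [2.5y] swap r/2=1186/46259: DF=(1 − 1186/46259·(0.987800+0.940000+0.912700+0.904000))/(1+1186/46259) = 4407/5000 ≈ 0.881400
step 6 [3y] swap r/2=1621/54638: DF=(1 − 1621/54638·(0.987800+0.940000+0.912700+0.904000+0.881400))/(1+1621/54638) = 8379/10000 ≈ 0.837900

1 1/2 4939/5000
2 1 47/50
3 3/2 9127/10000
4 2 113/125
5 5/2 4407/5000
6 3 8379/10000
s(2y) = (1/(113/125) − 1)/(2) = 6/113 ≈ 5.3097%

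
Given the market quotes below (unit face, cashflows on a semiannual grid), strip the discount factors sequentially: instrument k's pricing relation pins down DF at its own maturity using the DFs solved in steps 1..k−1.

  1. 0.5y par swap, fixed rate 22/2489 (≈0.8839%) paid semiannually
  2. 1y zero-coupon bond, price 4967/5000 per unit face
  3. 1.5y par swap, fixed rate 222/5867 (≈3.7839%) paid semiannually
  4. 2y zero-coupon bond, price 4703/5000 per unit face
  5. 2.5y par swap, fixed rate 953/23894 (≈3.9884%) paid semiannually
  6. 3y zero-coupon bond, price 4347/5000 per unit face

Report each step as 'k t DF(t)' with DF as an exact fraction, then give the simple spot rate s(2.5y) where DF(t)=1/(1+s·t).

1 1/2 2489/2500
2 1 4967/5000
3 3/2 1889/2000
4 2 4703/5000
5 5/2 9047/10000
6 3 4347/5000
s(2.5y) = (1/(9047/10000) − 1)/(5/2) = 1906/45235 ≈ 4.2136%

step 1 [0.5y] swap r/2=11/2489: DF=(1 − 11/2489·(0))/(1+11/2489) = 2489/2500 ≈ 0.995600
step 2 [1y] zero: DF = P = 4967/5000 ≈ 0.993400
step 3 [1.5y] swap r/2=111/5867: DF=(1 − 111/5867·(0.995600+0.993400))/(1+111/5867) = 1889/2000 ≈ 0.944500
step 4 [2y] zero: DF = P = 4703/5000 ≈ 0.940600
step 5 [2.5y] swap r/2=953/47788: DF=(1 − 953/47788·(0.995600+0.993400+0.944500+0.940600))/(1+953/47788) = 9047/10000 ≈ 0.904700
step 6 [3y] zero: DF = P = 4347/5000 ≈ 0.869400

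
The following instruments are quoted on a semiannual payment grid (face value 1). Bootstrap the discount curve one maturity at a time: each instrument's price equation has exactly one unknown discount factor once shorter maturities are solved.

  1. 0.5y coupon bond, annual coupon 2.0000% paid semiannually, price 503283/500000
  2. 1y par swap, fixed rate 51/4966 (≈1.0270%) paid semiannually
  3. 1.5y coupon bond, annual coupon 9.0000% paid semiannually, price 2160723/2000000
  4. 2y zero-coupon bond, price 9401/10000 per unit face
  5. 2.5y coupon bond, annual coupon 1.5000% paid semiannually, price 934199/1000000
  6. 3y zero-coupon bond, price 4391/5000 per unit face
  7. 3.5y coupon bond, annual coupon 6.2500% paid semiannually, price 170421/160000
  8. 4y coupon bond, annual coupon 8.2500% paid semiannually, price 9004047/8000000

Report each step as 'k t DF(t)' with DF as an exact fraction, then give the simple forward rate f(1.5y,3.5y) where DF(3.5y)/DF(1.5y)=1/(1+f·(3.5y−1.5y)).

1 1/2 4983/5000
2 1 4949/5000
3 3/2 9483/10000
4 2 9401/10000
5 5/2 1123/1250
6 3 4391/5000
7 7/2 1077/1250
8 4 8229/10000
f(1.5y,3.5y) = ((9483/10000)/(1077/1250) − 1)/(2) = 289/5744 ≈ 5.0313%

step 1 [0.5y] bond c/2=1/100: DF=(503283/500000 − 1/100·(0))/(1+1/100) = 4983/5000 ≈ 0.996600
step 2 [1y] swap r/2=51/9932: DF=(1 − 51/9932·(0.996600))/(1+51/9932) = 4949/5000 ≈ 0.989800
step 3 [1.5y] bond c/2=9/200: DF=(2160723/2000000 − 9/200·(0.996600+0.989800))/(1+9/200) = 9483/10000 ≈ 0.948300
step 4 [2y] zero: DF = P = 9401/10000 ≈ 0.940100
step 5 [2.5y] bond c/2=3/400: DF=(934199/1000000 − 3/400·(0.996600+0.989800+0.948300+0.940100))/(1+3/400) = 1123/1250 ≈ 0.898400
step 6 [3y] zero: DF = P = 4391/5000 ≈ 0.878200
step 7 [3.5y] bond c/2=1/32: DF=(170421/160000 − 1/32·(0.996600+0.989800+0.948300+0.940100+0.898400+0.878200))/(1+1/32) = 1077/1250 ≈ 0.861600
step 8 [4y] bond c/2=33/800: DF=(9004047/8000000 − 33/800·(0.996600+0.989800+0.948300+0.940100+0.898400+0.878200+0.861600))/(1+33/800) = 8229/10000 ≈ 0.822900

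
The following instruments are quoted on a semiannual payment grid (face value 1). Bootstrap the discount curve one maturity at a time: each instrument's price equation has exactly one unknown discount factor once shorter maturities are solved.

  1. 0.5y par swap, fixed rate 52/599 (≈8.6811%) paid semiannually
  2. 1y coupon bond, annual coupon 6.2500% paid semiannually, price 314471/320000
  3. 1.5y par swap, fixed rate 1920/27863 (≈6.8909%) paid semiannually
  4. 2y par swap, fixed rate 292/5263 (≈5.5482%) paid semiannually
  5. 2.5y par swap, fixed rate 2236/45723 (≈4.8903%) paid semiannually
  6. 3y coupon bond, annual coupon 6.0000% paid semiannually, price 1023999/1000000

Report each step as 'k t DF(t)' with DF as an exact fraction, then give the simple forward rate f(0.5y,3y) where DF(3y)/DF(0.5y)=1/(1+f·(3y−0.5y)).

1 1/2 599/625
2 1 9239/10000
3 3/2 113/125
4 2 4489/5000
5 5/2 4441/5000
6 3 861/1000
f(0.5y,3y) = ((599/625)/(861/1000) − 1)/(5/2) = 974/21525 ≈ 4.5250%

step 1 [0.5y] swap r/2=26/599: DF=(1 − 26/599·(0))/(1+26/599) = 599/625 ≈ 0.958400
step 2 [1y] bond c/2=1/32: DF=(314471/320000 − 1/32·(0.958400))/(1+1/32) = 9239/10000 ≈ 0.923900
step 3 [1.5y] swap r/2=960/27863: DF=(1 − 960/27863·(0.958400+0.923900))/(1+960/27863) = 113/125 ≈ 0.904000
step 4 [2y] swap r/2=146/5263: DF=(1 − 146/5263·(0.958400+0.923900+0.904000))/(1+146/5263) = 4489/5000 ≈ 0.897800
step 5 [2.5y] swap r/2=1118/45723: DF=(1 − 1118/45723·(0.958400+0.923900+0.904000+0.897800))/(1+1118/45723) = 4441/5000 ≈ 0.888200
step 6 [3y] bond c/2=3/100: DF=(1023999/1000000 − 3/100·(0.958400+0.923900+0.904000+0.897800+0.888200))/(1+3/100) = 861/1000 ≈ 0.861000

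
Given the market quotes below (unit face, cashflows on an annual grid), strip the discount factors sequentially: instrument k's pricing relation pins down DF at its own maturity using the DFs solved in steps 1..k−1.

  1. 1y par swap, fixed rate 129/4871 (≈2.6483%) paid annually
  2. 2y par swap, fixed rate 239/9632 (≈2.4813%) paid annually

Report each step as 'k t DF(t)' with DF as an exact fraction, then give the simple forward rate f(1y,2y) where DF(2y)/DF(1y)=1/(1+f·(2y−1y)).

step 1 [1y] swap r/1=129/4871: DF=(1 − 129/4871·(0))/(1+129/4871) = 4871/5000 ≈ 0.974200
step 2 [2y] swap r/1=239/9632: DF=(1 − 239/9632·(0.974200))/(1+239/9632) = 4761/5000 ≈ 0.952200

1 1 4871/5000
2 2 4761/5000
f(1y,2y) = ((4871/5000)/(4761/5000) − 1)/(1) = 110/4761 ≈ 2.3104%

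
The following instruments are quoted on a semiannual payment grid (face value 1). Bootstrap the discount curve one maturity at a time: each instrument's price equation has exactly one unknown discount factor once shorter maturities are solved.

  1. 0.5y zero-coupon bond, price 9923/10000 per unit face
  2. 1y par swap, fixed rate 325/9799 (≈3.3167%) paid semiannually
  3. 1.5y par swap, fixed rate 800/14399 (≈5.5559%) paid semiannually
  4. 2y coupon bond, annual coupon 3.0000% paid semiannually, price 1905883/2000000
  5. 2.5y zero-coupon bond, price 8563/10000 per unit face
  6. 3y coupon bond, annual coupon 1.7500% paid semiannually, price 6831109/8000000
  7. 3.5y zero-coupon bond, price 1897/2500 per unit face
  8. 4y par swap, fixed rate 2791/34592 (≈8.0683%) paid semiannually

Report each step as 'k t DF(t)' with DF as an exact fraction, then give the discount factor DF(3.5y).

1 1/2 9923/10000
2 1 387/400
3 3/2 23/25
4 2 8963/10000
5 5/2 8563/10000
6 3 8063/10000
7 7/2 1897/2500
8 4 7209/10000
DF(3.5y) = 1897/2500 ≈ 0.758800

step 1 [0.5y] zero: DF = P = 9923/10000 ≈ 0.992300
step 2 [1y] swap r/2=325/19598: DF=(1 − 325/19598·(0.992300))/(1+325/19598) = 387/400 ≈ 0.967500
step 3 [1.5y] swap r/2=400/14399: DF=(1 − 400/14399·(0.992300+0.967500))/(1+400/14399) = 23/25 ≈ 0.920000
step 4 [2y] bond c/2=3/200: DF=(1905883/2000000 − 3/200·(0.992300+0.967500+0.920000))/(1+3/200) = 8963/10000 ≈ 0.896300
step 5 [2.5y] zero: DF = P = 8563/10000 ≈ 0.856300
step 6 [3y] bond c/2=7/800: DF=(6831109/8000000 − 7/800·(0.992300+0.967500+0.920000+0.896300+0.856300))/(1+7/800) = 8063/10000 ≈ 0.806300
step 7 [3.5y] zero: DF = P = 1897/2500 ≈ 0.758800
step 8 [4y] swap r/2=2791/69184: DF=(1 − 2791/69184·(0.992300+0.967500+0.920000+0.896300+0.856300+0.806300+0.758800))/(1+2791/69184) = 7209/10000 ≈ 0.720900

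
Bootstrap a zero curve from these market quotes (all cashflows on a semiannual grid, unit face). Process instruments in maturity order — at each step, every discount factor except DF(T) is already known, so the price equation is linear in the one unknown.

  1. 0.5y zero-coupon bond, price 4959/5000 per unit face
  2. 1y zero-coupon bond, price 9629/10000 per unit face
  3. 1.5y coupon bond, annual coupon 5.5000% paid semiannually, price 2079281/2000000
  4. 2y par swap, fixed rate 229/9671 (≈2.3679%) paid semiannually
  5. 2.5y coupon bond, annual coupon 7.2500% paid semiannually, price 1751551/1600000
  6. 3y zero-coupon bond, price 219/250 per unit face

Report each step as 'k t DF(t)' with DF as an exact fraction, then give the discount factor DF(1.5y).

step 1 [0.5y] zero: DF = P = 4959/5000 ≈ 0.991800
step 2 [1y] zero: DF = P = 9629/10000 ≈ 0.962900
step 3 [1.5y] bond c/2=11/400: DF=(2079281/2000000 − 11/400·(0.991800+0.962900))/(1+11/400) = 1919/2000 ≈ 0.959500
step 4 [2y] swap r/2=229/19342: DF=(1 − 229/19342·(0.991800+0.962900+0.959500))/(1+229/19342) = 4771/5000 ≈ 0.954200
step 5 [2.5y] bond c/2=29/800: DF=(1751551/1600000 − 29/800·(0.991800+0.962900+0.959500+0.954200))/(1+29/800) = 9211/10000 ≈ 0.921100
step 6 [3y] zero: DF = P = 219/250 ≈ 0.876000

1 1/2 4959/5000
2 1 9629/10000
3 3/2 1919/2000
4 2 4771/5000
5 5/2 9211/10000
6 3 219/250
DF(1.5y) = 1919/2000 ≈ 0.959500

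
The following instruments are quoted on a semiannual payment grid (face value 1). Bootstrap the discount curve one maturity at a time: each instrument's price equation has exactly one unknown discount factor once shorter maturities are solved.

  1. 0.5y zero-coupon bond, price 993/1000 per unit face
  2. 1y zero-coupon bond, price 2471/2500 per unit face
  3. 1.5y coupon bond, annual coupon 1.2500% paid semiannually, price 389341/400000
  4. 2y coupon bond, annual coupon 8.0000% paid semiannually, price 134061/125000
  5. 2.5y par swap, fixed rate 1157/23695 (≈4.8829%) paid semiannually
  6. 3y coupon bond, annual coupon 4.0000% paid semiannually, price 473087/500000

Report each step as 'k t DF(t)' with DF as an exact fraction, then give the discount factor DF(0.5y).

step 1 [0.5y] zero: DF = P = 993/1000 ≈ 0.993000
step 2 [1y] zero: DF = P = 2471/2500 ≈ 0.988400
step 3 [1.5y] bond c/2=1/160: DF=(389341/400000 − 1/160·(0.993000+0.988400))/(1+1/160) = 191/200 ≈ 0.955000
step 4 [2y] bond c/2=1/25: DF=(134061/125000 − 1/25·(0.993000+0.988400+0.955000))/(1+1/25) = 9183/10000 ≈ 0.918300
step 5 [2.5y] swap r/2=1157/47390: DF=(1 − 1157/47390·(0.993000+0.988400+0.955000+0.918300))/(1+1157/47390) = 8843/10000 ≈ 0.884300
step 6 [3y] bond c/2=1/50: DF=(473087/500000 − 1/50·(0.993000+0.988400+0.955000+0.918300+0.884300))/(1+1/50) = 8347/10000 ≈ 0.834700

1 1/2 993/1000
2 1 2471/2500
3 3/2 191/200
4 2 9183/10000
5 5/2 8843/10000
6 3 8347/10000
DF(0.5y) = 993/1000 ≈ 0.993000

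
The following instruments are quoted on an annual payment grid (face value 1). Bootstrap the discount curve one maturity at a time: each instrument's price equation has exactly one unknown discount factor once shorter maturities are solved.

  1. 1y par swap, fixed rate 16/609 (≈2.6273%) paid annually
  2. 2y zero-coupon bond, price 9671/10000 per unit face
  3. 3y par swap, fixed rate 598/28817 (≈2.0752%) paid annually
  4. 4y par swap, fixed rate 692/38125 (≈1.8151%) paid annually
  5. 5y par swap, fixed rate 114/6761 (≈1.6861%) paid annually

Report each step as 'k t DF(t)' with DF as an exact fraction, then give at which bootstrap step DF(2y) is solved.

1 1 609/625
2 2 9671/10000
3 3 4701/5000
4 4 2327/2500
5 5 4601/5000
DF(2y) is solved at step 2

step 1 [1y] swap r/1=16/609: DF=(1 − 16/609·(0))/(1+16/609) = 609/625 ≈ 0.974400
step 2 [2y] zero: DF = P = 9671/10000 ≈ 0.967100
step 3 [3y] swap r/1=598/28817: DF=(1 − 598/28817·(0.974400+0.967100))/(1+598/28817) = 4701/5000 ≈ 0.940200
step 4 [4y] swap r/1=692/38125: DF=(1 − 692/38125·(0.974400+0.967100+0.940200))/(1+692/38125) = 2327/2500 ≈ 0.930800
step 5 [5y] swap r/1=114/6761: DF=(1 − 114/6761·(0.974400+0.967100+0.940200+0.930800))/(1+114/6761) = 4601/5000 ≈ 0.920200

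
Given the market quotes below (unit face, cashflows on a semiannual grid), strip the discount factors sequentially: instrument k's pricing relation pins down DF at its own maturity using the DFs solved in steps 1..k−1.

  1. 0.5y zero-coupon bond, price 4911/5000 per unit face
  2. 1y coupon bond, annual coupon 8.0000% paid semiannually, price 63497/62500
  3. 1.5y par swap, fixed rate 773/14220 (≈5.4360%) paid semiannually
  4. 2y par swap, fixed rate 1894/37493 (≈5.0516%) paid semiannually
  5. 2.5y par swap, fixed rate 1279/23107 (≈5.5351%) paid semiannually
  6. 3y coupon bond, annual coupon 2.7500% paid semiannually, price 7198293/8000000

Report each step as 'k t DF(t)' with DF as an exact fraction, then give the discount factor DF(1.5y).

1 1/2 4911/5000
2 1 9391/10000
3 3/2 9227/10000
4 2 9053/10000
5 5/2 8721/10000
6 3 8249/10000
DF(1.5y) = 9227/10000 ≈ 0.922700

step 1 [0.5y] zero: DF = P = 4911/5000 ≈ 0.982200
step 2 [1y] bond c/2=1/25: DF=(63497/62500 − 1/25·(0.982200))/(1+1/25) = 9391/10000 ≈ 0.939100
step 3 [1.5y] swap r/2=773/28440: DF=(1 − 773/28440·(0.982200+0.939100))/(1+773/28440) = 9227/10000 ≈ 0.922700
step 4 [2y] swap r/2=947/37493: DF=(1 − 947/37493·(0.982200+0.939100+0.922700))/(1+947/37493) = 9053/10000 ≈ 0.905300
step 5 [2.5y] swap r/2=1279/46214: DF=(1 − 1279/46214·(0.982200+0.939100+0.922700+0.905300))/(1+1279/46214) = 8721/10000 ≈ 0.872100
step 6 [3y] bond c/2=11/800: DF=(7198293/8000000 − 11/800·(0.982200+0.939100+0.922700+0.905300+0.872100))/(1+11/800) = 8249/10000 ≈ 0.824900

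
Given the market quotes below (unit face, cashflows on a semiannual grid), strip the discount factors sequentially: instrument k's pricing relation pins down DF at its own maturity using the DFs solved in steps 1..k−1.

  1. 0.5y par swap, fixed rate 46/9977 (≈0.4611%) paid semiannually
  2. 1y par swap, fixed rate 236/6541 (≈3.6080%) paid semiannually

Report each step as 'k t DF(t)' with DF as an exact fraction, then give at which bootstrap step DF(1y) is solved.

step 1 [0.5y] swap r/2=23/9977: DF=(1 − 23/9977·(0))/(1+23/9977) = 9977/10000 ≈ 0.997700
step 2 [1y] swap r/2=118/6541: DF=(1 − 118/6541·(0.997700))/(1+118/6541) = 4823/5000 ≈ 0.964600

1 1/2 9977/10000
2 1 4823/5000
DF(1y) is solved at step 2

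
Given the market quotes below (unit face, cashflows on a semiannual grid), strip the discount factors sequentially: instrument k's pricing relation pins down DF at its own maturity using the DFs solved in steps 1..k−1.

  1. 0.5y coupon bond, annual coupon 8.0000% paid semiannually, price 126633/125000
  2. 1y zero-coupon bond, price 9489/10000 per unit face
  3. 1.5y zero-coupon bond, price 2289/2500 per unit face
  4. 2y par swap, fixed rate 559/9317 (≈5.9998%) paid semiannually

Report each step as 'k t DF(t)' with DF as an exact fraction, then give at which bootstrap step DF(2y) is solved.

step 1 [0.5y] bond c/2=1/25: DF=(126633/125000 − 1/25·(0))/(1+1/25) = 9741/10000 ≈ 0.974100
step 2 [1y] zero: DF = P = 9489/10000 ≈ 0.948900
step 3 [1.5y] zero: DF = P = 2289/2500 ≈ 0.915600
step 4 [2y] swap r/2=559/18634: DF=(1 − 559/18634·(0.974100+0.948900+0.915600))/(1+559/18634) = 4441/5000 ≈ 0.888200

1 1/2 9741/10000
2 1 9489/10000
3 3/2 2289/2500
4 2 4441/5000
DF(2y) is solved at step 4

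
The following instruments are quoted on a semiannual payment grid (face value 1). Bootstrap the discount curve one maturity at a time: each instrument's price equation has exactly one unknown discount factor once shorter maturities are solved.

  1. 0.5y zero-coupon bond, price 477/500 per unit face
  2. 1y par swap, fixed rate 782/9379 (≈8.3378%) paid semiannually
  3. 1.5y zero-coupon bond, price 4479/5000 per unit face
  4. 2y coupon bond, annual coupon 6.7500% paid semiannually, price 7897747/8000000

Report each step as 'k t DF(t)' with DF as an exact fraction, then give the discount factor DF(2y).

step 1 [0.5y] zero: DF = P = 477/500 ≈ 0.954000
step 2 [1y] swap r/2=391/9379: DF=(1 − 391/9379·(0.954000))/(1+391/9379) = 4609/5000 ≈ 0.921800
step 3 [1.5y] zero: DF = P = 4479/5000 ≈ 0.895800
step 4 [2y] bond c/2=27/800: DF=(7897747/8000000 − 27/800·(0.954000+0.921800+0.895800))/(1+27/800) = 1729/2000 ≈ 0.864500

1 1/2 477/500
2 1 4609/5000
3 3/2 4479/5000
4 2 1729/2000
DF(2y) = 1729/2000 ≈ 0.864500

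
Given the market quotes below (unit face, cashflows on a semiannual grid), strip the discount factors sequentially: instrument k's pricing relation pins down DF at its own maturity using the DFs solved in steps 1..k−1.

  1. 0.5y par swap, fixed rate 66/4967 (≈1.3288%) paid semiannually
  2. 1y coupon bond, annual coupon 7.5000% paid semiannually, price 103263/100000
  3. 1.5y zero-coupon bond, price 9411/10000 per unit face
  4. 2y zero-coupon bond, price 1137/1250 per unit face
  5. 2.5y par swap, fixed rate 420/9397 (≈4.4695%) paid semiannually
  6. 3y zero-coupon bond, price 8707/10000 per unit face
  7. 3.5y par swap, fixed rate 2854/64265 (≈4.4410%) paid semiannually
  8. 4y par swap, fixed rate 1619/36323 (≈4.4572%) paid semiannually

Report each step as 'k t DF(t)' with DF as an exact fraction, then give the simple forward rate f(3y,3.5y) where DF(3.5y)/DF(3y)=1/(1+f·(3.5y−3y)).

step 1 [0.5y] swap r/2=33/4967: DF=(1 − 33/4967·(0))/(1+33/4967) = 4967/5000 ≈ 0.993400
step 2 [1y] bond c/2=3/80: DF=(103263/100000 − 3/80·(0.993400))/(1+3/80) = 4797/5000 ≈ 0.959400
step 3 [1.5y] zero: DF = P = 9411/10000 ≈ 0.941100
step 4 [2y] zero: DF = P = 1137/1250 ≈ 0.909600
step 5 [2.5y] swap r/2=210/9397: DF=(1 − 210/9397·(0.993400+0.959400+0.941100+0.909600))/(1+210/9397) = 179/200 ≈ 0.895000
step 6 [3y] zero: DF = P = 8707/10000 ≈ 0.870700
step 7 [3.5y] swap r/2=1427/64265: DF=(1 − 1427/64265·(0.993400+0.959400+0.941100+0.909600+0.895000+0.870700))/(1+1427/64265) = 8573/10000 ≈ 0.857300
step 8 [4y] swap r/2=1619/72646: DF=(1 − 1619/72646·(0.993400+0.959400+0.941100+0.909600+0.895000+0.870700+0.857300))/(1+1619/72646) = 8381/10000 ≈ 0.838100

1 1/2 4967/5000
2 1 4797/5000
3 3/2 9411/10000
4 2 1137/1250
5 5/2 179/200
6 3 8707/10000
7 7/2 8573/10000
8 4 8381/10000
f(3y,3.5y) = ((8707/10000)/(8573/10000) − 1)/(1/2) = 268/8573 ≈ 3.1261%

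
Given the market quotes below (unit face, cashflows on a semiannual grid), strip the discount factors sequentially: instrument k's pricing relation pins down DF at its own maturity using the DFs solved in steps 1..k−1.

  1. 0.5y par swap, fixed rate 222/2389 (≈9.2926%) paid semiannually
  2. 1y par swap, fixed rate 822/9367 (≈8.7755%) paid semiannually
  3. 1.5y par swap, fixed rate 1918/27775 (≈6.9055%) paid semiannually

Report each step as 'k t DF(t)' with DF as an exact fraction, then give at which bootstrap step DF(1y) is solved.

step 1 [0.5y] swap r/2=111/2389: DF=(1 − 111/2389·(0))/(1+111/2389) = 2389/2500 ≈ 0.955600
step 2 [1y] swap r/2=411/9367: DF=(1 − 411/9367·(0.955600))/(1+411/9367) = 4589/5000 ≈ 0.917800
step 3 [1.5y] swap r/2=959/27775: DF=(1 − 959/27775·(0.955600+0.917800))/(1+959/27775) = 9041/10000 ≈ 0.904100

1 1/2 2389/2500
2 1 4589/5000
3 3/2 9041/10000
DF(1y) is solved at step 2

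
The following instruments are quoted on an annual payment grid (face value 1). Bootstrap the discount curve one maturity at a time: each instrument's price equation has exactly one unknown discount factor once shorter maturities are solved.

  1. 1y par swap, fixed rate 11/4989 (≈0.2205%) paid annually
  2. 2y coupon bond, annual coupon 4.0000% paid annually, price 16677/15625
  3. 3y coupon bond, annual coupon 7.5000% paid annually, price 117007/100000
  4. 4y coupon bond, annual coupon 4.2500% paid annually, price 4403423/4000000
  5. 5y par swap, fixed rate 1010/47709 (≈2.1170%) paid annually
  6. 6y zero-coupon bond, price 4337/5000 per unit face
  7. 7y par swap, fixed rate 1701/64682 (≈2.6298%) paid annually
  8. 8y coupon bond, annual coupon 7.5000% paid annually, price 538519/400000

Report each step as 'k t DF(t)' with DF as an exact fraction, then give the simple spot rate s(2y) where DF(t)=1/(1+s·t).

1 1 4989/5000
2 2 9879/10000
3 3 9499/10000
4 4 9363/10000
5 5 899/1000
6 6 4337/5000
7 7 8299/10000
8 8 8011/10000
s(2y) = (1/(9879/10000) − 1)/(2) = 121/19758 ≈ 0.6124%

step 1 [1y] swap r/1=11/4989: DF=(1 − 11/4989·(0))/(1+11/4989) = 4989/5000 ≈ 0.997800
step 2 [2y] bond c/1=1/25: DF=(16677/15625 − 1/25·(0.997800))/(1+1/25) = 9879/10000 ≈ 0.987900
step 3 [3y] bond c/1=3/40: DF=(117007/100000 − 3/40·(0.997800+0.987900))/(1+3/40) = 9499/10000 ≈ 0.949900
step 4 [4y] bond c/1=17/400: DF=(4403423/4000000 − 17/400·(0.997800+0.987900+0.949900))/(1+17/400) = 9363/10000 ≈ 0.936300
step 5 [5y] swap r/1=1010/47709: DF=(1 − 1010/47709·(0.997800+0.987900+0.949900+0.936300))/(1+1010/47709) = 899/1000 ≈ 0.899000
step 6 [6y] zero: DF = P = 4337/5000 ≈ 0.867400
step 7 [7y] swap r/1=1701/64682: DF=(1 − 1701/64682·(0.997800+0.987900+0.949900+0.936300+0.899000+0.867400))/(1+1701/64682) = 8299/10000 ≈ 0.829900
step 8 [8y] bond c/1=3/40: DF=(538519/400000 − 3/40·(0.997800+0.987900+0.949900+0.936300+0.899000+0.867400+0.829900))/(1+3/40) = 8011/10000 ≈ 0.801100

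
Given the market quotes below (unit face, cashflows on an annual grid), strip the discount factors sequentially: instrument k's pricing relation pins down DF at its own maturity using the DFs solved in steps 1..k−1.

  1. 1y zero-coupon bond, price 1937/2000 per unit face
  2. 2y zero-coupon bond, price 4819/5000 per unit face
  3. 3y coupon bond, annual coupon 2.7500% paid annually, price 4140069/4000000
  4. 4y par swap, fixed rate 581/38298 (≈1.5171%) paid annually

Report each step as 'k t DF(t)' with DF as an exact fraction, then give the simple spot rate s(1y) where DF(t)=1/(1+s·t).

step 1 [1y] zero: DF = P = 1937/2000 ≈ 0.968500
step 2 [2y] zero: DF = P = 4819/5000 ≈ 0.963800
step 3 [3y] bond c/1=11/400: DF=(4140069/4000000 − 11/400·(0.968500+0.963800))/(1+11/400) = 2389/2500 ≈ 0.955600
step 4 [4y] swap r/1=581/38298: DF=(1 − 581/38298·(0.968500+0.963800+0.955600))/(1+581/38298) = 9419/10000 ≈ 0.941900

1 1 1937/2000
2 2 4819/5000
3 3 2389/2500
4 4 9419/10000
s(1y) = (1/(1937/2000) − 1)/(1) = 63/1937 ≈ 3.2525%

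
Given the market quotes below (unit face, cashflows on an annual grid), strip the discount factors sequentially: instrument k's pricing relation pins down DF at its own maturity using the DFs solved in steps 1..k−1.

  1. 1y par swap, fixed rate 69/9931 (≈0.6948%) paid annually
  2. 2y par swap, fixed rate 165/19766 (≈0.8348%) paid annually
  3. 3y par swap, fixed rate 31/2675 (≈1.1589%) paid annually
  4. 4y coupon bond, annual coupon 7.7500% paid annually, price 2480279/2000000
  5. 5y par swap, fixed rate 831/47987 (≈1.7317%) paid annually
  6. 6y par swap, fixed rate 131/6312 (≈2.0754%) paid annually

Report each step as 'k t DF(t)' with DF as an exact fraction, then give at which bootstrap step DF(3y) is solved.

1 1 9931/10000
2 2 1967/2000
3 3 9659/10000
4 4 9393/10000
5 5 9169/10000
6 6 8821/10000
DF(3y) is solved at step 3

step 1 [1y] swap r/1=69/9931: DF=(1 − 69/9931·(0))/(1+69/9931) = 9931/10000 ≈ 0.993100
step 2 [2y] swap r/1=165/19766: DF=(1 − 165/19766·(0.993100))/(1+165/19766) = 1967/2000 ≈ 0.983500
step 3 [3y] swap r/1=31/2675: DF=(1 − 31/2675·(0.993100+0.983500))/(1+31/2675) = 9659/10000 ≈ 0.965900
step 4 [4y] bond c/1=31/400: DF=(2480279/2000000 − 31/400·(0.993100+0.983500+0.965900))/(1+31/400) = 9393/10000 ≈ 0.939300
step 5 [5y] swap r/1=831/47987: DF=(1 − 831/47987·(0.993100+0.983500+0.965900+0.939300))/(1+831/47987) = 9169/10000 ≈ 0.916900
step 6 [6y] swap r/1=131/6312: DF=(1 − 131/6312·(0.993100+0.983500+0.965900+0.939300+0.916900))/(1+131/6312) = 8821/10000 ≈ 0.882100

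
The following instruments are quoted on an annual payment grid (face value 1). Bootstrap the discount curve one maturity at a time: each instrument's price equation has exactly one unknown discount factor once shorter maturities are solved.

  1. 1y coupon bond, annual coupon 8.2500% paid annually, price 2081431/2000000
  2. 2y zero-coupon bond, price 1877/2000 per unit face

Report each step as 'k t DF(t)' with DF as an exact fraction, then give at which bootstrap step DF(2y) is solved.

step 1 [1y] bond c/1=33/400: DF=(2081431/2000000 − 33/400·(0))/(1+33/400) = 4807/5000 ≈ 0.961400
step 2 [2y] zero: DF = P = 1877/2000 ≈ 0.938500

1 1 4807/5000
2 2 1877/2000
DF(2y) is solved at step 2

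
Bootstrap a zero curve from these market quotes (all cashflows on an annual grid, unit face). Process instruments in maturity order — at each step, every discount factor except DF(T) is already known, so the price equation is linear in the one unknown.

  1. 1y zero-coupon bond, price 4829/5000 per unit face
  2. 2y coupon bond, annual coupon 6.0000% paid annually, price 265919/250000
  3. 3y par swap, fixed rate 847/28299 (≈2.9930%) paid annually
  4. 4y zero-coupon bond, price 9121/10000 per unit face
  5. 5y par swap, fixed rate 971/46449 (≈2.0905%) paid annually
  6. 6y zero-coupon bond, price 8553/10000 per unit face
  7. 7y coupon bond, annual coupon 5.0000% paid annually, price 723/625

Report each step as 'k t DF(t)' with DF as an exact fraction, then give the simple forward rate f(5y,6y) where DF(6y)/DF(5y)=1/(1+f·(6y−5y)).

1 1 4829/5000
2 2 593/625
3 3 9153/10000
4 4 9121/10000
5 5 9029/10000
6 6 8553/10000
7 7 4199/5000
f(5y,6y) = ((9029/10000)/(8553/10000) − 1)/(1) = 476/8553 ≈ 5.5653%

step 1 [1y] zero: DF = P = 4829/5000 ≈ 0.965800
step 2 [2y] bond c/1=3/50: DF=(265919/250000 − 3/50·(0.965800))/(1+3/50) = 593/625 ≈ 0.948800
step 3 [3y] swap r/1=847/28299: DF=(1 − 847/28299·(0.965800+0.948800))/(1+847/28299) = 9153/10000 ≈ 0.915300
step 4 [4y] zero: DF = P = 9121/10000 ≈ 0.912100
step 5 [5y] swap r/1=971/46449: DF=(1 − 971/46449·(0.965800+0.948800+0.915300+0.912100))/(1+971/46449) = 9029/10000 ≈ 0.902900
step 6 [6y] zero: DF = P = 8553/10000 ≈ 0.855300
step 7 [7y] bond c/1=1/20: DF=(723/625 − 1/20·(0.965800+0.948800+0.915300+0.912100+0.902900+0.855300))/(1+1/20) = 4199/5000 ≈ 0.839800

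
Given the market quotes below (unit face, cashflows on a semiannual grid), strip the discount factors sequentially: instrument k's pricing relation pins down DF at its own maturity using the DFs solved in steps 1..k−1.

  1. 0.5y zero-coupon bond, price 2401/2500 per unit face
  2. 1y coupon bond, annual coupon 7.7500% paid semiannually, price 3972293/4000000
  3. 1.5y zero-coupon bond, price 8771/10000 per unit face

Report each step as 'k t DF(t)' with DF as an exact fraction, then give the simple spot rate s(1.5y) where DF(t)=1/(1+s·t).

1 1/2 2401/2500
2 1 4601/5000
3 3/2 8771/10000
s(1.5y) = (1/(8771/10000) − 1)/(3/2) = 2458/26313 ≈ 9.3414%

step 1 [0.5y] zero: DF = P = 2401/2500 ≈ 0.960400
step 2 [1y] bond c/2=31/800: DF=(3972293/4000000 − 31/800·(0.960400))/(1+31/800) = 4601/5000 ≈ 0.920200
step 3 [1.5y] zero: DF = P = 8771/10000 ≈ 0.877100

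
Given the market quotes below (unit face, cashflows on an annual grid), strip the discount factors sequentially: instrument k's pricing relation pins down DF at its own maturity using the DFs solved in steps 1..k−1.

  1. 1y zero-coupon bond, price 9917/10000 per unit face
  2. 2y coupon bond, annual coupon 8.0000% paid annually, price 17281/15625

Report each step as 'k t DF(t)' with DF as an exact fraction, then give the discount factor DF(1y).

1 1 9917/10000
2 2 4753/5000
DF(1y) = 9917/10000 ≈ 0.991700

step 1 [1y] zero: DF = P = 9917/10000 ≈ 0.991700
step 2 [2y] bond c/1=2/25: DF=(17281/15625 − 2/25·(0.991700))/(1+2/25) = 4753/5000 ≈ 0.950600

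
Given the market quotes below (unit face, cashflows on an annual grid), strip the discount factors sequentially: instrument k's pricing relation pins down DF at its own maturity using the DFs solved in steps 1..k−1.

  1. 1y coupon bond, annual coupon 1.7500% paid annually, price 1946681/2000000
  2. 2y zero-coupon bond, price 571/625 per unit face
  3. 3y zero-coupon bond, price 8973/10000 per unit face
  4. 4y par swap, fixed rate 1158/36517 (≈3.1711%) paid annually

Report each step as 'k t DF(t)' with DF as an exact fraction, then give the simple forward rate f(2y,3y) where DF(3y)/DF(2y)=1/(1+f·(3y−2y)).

step 1 [1y] bond c/1=7/400: DF=(1946681/2000000 − 7/400·(0))/(1+7/400) = 4783/5000 ≈ 0.956600
step 2 [2y] zero: DF = P = 571/625 ≈ 0.913600
step 3 [3y] zero: DF = P = 8973/10000 ≈ 0.897300
step 4 [4y] swap r/1=1158/36517: DF=(1 − 1158/36517·(0.956600+0.913600+0.897300))/(1+1158/36517) = 4421/5000 ≈ 0.884200

1 1 4783/5000
2 2 571/625
3 3 8973/10000
4 4 4421/5000
f(2y,3y) = ((571/625)/(8973/10000) − 1)/(1) = 163/8973 ≈ 1.8166%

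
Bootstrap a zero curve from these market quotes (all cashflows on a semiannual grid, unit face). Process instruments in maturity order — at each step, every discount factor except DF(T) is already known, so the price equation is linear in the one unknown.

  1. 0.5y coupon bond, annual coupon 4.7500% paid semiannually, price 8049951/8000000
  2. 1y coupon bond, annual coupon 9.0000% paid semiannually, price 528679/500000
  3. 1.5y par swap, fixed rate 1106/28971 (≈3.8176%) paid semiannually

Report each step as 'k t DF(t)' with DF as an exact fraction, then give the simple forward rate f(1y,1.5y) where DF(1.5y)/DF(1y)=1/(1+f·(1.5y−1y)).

step 1 [0.5y] bond c/2=19/800: DF=(8049951/8000000 − 19/800·(0))/(1+19/800) = 9829/10000 ≈ 0.982900
step 2 [1y] bond c/2=9/200: DF=(528679/500000 − 9/200·(0.982900))/(1+9/200) = 1939/2000 ≈ 0.969500
step 3 [1.5y] swap r/2=553/28971: DF=(1 − 553/28971·(0.982900+0.969500))/(1+553/28971) = 9447/10000 ≈ 0.944700

1 1/2 9829/10000
2 1 1939/2000
3 3/2 9447/10000
f(1y,1.5y) = ((1939/2000)/(9447/10000) − 1)/(1/2) = 496/9447 ≈ 5.2503%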